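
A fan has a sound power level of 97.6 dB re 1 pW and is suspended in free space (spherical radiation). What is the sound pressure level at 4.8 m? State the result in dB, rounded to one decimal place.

73.0 dB

The power spreads over a sphere of area 4π·r², so L_p = L_w − 10·log₁₀(4π·r²).
4π·r² = 289.5 m², 10·log₁₀ of that is 24.617 dB.
L_p = 97.6 − 24.617 = 72.98 dB.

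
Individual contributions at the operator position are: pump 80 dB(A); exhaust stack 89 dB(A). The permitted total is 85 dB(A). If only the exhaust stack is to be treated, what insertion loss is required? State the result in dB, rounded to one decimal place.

5.7 dB

Fixed contribution from the other source: Σ 10^(L/10) = 10^(80/10) = 1.000e+08 (80.00 dB(A)).
To meet 85 dB(A) overall, the treated exhaust stack may contribute at most 10^(85/10) − 1.000e+08 = 2.162e+08, i.e. 83.35 dB(A).
So the exhaust stack must be reduced from 89 to 83.35 dB(A): IL = 5.65 dB.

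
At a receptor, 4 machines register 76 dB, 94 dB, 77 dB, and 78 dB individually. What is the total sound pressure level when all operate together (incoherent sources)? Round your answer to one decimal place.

Incoherent sources combine by intensity addition: L_total = 10·log₁₀(Σ 10^(L_i/10)).
Σ 10^(L/10) = 10^(76/10) + 10^(94/10) + 10^(77/10) + 10^(78/10) = 2.665e+09.
L_total = 10·log₁₀(2.665e+09) = 94.26 dB.

94.3 dB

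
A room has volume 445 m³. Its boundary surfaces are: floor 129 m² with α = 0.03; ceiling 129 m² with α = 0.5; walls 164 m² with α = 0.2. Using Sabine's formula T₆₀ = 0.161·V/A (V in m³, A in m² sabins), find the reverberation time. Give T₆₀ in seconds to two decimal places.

Summing Sᵢαᵢ: 129·0.03 + 129·0.5 + 164·0.2 = 101.17 m².
T₆₀ = 0.161 × 445 / 101.17 = 0.708 s.

0.71 s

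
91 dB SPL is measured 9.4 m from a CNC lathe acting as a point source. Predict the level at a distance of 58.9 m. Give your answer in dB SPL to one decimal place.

75.1 dB SPL

Point-source attenuation: ΔL = 20·log₁₀(r₂/r₁) = 20·log₁₀(58.9/9.4) = 15.940 dB.
L₂ = 91 − 20·log₁₀(58.9/9.4) = 91 − 15.940 = 75.06 dB SPL.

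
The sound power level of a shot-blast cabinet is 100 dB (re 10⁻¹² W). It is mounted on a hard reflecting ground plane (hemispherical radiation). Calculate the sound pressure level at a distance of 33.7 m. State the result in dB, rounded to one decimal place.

61.5 dB

Free-field hemispherical radiation: L_p = L_w − 10·log₁₀(2π·r²), r = 33.7 m.
2π·r² = 7136 m², 10·log₁₀ of that is 38.534 dB.
L_p = 100 − 38.534 = 61.47 dB.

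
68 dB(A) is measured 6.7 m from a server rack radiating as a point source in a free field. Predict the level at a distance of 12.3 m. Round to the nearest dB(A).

For a point source, L₂ = L₁ − 20·log₁₀(r₂/r₁).
L₂ = 68 − 20·log₁₀(12.3/6.7) = 68 − 5.277 = 62.72 dB(A).

63 dB(A)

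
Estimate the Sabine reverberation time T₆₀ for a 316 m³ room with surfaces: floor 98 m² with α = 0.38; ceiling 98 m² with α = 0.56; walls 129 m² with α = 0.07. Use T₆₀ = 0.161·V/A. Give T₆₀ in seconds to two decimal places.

A = Σ Sᵢαᵢ = 98·0.38 + 98·0.56 + 129·0.07 = 101.15 m².
T₆₀ = 0.161·V/A = 0.161·316/101.15 = 0.503 s.

0.50 s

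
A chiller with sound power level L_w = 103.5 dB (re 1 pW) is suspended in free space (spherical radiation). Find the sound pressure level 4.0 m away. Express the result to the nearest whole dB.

80 dB

L_p = L_w − 10·log₁₀(4π·r²) with r = 4.0 m.
4π·r² = 201.1 m², 10·log₁₀ of that is 23.033 dB.
L_p = 103.5 − 23.033 = 80.47 dB.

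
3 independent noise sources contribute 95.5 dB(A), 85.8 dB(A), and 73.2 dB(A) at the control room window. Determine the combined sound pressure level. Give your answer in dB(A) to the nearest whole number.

Incoherent sources combine by intensity addition: L_total = 10·log₁₀(Σ 10^(L_i/10)).
Σ 10^(L/10) = 10^(95.5/10) + 10^(85.8/10) + 10^(73.2/10) = 3.949e+09.
L_total = 10·log₁₀(3.949e+09) = 95.97 dB(A).

96 dB(A)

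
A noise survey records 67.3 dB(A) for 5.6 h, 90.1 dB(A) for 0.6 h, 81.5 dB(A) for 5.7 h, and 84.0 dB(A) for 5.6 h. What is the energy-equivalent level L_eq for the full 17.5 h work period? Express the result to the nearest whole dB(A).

82 dB(A)

Weight each interval's intensity by its duration and average over T = 17.5 h:
Σ tᵢ·10^(Lᵢ/10) = 5.6·10^(67.3/10) + 0.6·10^(90.1/10) + 5.7·10^(81.5/10) + 5.6·10^(84.0/10) = 2.856e+09.
L_eq = 10·log₁₀(2.856e+09/17.5) = 82.13 dB(A).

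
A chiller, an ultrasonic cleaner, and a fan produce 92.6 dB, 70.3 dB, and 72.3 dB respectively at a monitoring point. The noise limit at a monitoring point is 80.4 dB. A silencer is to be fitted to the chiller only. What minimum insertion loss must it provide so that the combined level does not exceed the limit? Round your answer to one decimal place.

13.5 dB

The untreated sources together contribute 10^(70.3/10) + 10^(72.3/10) = 2.770e+07, i.e. 74.42 dB.
The limit corresponds to 10^(80.4/10) = 1.096e+08; subtracting the fixed part leaves 8.195e+07 for the chiller, i.e. 79.14 dB.
Required insertion loss = 92.6 − 79.14 = 13.46 dB.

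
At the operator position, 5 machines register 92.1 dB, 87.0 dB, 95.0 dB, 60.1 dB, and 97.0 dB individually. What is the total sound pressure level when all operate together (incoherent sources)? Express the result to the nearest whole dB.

Incoherent sources combine by intensity addition: L_total = 10·log₁₀(Σ 10^(L_i/10)).
Σ 10^(L/10) = 10^(92.1/10) + 10^(87.0/10) + 10^(95.0/10) + 10^(60.1/10) + 10^(97.0/10) = 1.030e+10.
L_total = 10·log₁₀(1.030e+10) = 100.13 dB.

100 dB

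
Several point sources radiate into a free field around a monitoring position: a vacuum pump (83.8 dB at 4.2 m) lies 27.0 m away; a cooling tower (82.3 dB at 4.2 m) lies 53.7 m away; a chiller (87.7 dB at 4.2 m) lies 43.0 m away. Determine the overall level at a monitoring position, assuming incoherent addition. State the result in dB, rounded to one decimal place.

71.0 dB

Propagate each source to the receiver with L = L_ref − 20·log₁₀(r/r_ref), then add intensities.
vacuum pump: 83.8 − 20·log₁₀(27.0/4.2) = 83.8 − 16.16 = 67.64 dB.
cooling tower: 82.3 − 20·log₁₀(53.7/4.2) = 82.3 − 22.13 = 60.17 dB.
chiller: 87.7 − 20·log₁₀(43.0/4.2) = 87.7 − 20.20 = 67.50 dB.
Σ 10^(L/10) = 1.246e+07 → L_total = 10·log₁₀(1.246e+07) = 70.96 dB.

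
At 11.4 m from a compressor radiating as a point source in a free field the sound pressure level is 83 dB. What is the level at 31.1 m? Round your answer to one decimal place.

74.3 dB

For a point source, L₂ = L₁ − 20·log₁₀(r₂/r₁).
L₂ = 83 − 20·log₁₀(31.1/11.4) = 83 − 8.717 = 74.28 dB.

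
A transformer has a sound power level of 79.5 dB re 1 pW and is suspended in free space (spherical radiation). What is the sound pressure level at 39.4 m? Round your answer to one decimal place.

36.6 dB

The power spreads over a sphere of area 4π·r², so L_p = L_w − 10·log₁₀(4π·r²).
4π·r² = 1.951e+04 m², 10·log₁₀ of that is 42.902 dB.
L_p = 79.5 − 42.902 = 36.60 dB.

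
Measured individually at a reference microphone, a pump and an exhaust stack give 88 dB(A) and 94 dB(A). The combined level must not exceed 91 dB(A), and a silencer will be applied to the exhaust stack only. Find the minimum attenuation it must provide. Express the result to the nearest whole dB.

6 dB

The untreated sources together contribute 10^(88/10) = 6.310e+08, i.e. 88.00 dB(A).
To meet 91 dB(A) overall, the treated exhaust stack may contribute at most 10^(91/10) − 6.310e+08 = 6.280e+08, i.e. 87.98 dB(A).
Required insertion loss = 94 − 87.98 = 6.02 dB.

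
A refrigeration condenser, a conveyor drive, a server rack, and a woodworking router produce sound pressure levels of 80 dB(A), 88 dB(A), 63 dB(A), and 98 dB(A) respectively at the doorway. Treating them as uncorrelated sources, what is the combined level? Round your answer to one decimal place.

For uncorrelated sources the intensities add, so convert each level to linear form, sum, and take 10·log₁₀ of the total.
Σ 10^(L/10) = 10^(80/10) + 10^(88/10) + 10^(63/10) + 10^(98/10) = 7.043e+09.
L_total = 10·log₁₀(7.043e+09) = 98.48 dB(A).

98.5 dB(A)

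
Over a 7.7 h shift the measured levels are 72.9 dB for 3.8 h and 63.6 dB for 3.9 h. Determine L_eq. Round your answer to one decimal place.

The energy average is taken in the linear domain: L_eq = 10·log₁₀[(Σ tᵢ·10^(Lᵢ/10))/T], T = 7.7 h.
Σ tᵢ·10^(Lᵢ/10) = 3.8·10^(72.9/10) + 3.9·10^(63.6/10) = 8.303e+07.
L_eq = 10·log₁₀(8.303e+07/7.7) = 70.33 dB.

70.3 dB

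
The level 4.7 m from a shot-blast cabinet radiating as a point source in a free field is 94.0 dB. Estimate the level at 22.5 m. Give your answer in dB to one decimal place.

80.4 dB

Point-source attenuation: ΔL = 20·log₁₀(r₂/r₁) = 20·log₁₀(22.5/4.7) = 13.602 dB.
L₂ = 94.0 − 20·log₁₀(22.5/4.7) = 94.0 − 13.602 = 80.40 dB.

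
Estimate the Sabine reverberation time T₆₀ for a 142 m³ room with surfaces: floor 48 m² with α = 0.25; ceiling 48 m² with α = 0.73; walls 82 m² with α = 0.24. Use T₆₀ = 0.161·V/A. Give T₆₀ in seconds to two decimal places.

0.34 s

Total absorption A = 48·0.25 + 48·0.73 + 82·0.24 = 66.72 m² sabins.
T₆₀ = 0.161·V/A = 0.161·142/66.72 = 0.343 s.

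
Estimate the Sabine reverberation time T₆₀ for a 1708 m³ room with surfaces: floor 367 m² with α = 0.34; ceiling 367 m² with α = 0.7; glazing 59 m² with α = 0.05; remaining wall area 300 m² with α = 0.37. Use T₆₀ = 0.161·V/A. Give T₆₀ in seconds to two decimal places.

A = Σ Sᵢαᵢ = 367·0.34 + 367·0.7 + 59·0.05 + 300·0.37 = 495.63 m².
T₆₀ = 0.161·V/A = 0.161·1708/495.63 = 0.555 s.

0.55 s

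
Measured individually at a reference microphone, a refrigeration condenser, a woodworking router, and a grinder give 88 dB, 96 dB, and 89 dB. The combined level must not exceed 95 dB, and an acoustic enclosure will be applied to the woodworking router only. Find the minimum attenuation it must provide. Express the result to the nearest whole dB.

The untreated sources together contribute 10^(88/10) + 10^(89/10) = 1.425e+09, i.e. 91.54 dB.
The limit corresponds to 10^(95/10) = 3.162e+09; subtracting the fixed part leaves 1.737e+09 for the woodworking router, i.e. 92.40 dB.
So the woodworking router must be reduced from 96 to 92.40 dB: IL = 3.60 dB.

4 dB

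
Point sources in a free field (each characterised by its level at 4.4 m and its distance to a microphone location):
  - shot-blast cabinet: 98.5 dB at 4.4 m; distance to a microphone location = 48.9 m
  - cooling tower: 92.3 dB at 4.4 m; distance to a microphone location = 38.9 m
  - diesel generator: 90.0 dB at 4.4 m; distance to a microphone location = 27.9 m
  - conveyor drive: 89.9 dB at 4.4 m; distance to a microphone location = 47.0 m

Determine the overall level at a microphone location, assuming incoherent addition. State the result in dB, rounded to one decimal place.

80.5 dB

Apply inverse-square spreading to bring every level to the receiver, then sum 10^(L/10).
shot-blast cabinet: 98.5 − 20·log₁₀(48.9/4.4) = 98.5 − 20.92 = 77.58 dB.
cooling tower: 92.3 − 20·log₁₀(38.9/4.4) = 92.3 − 18.93 = 73.37 dB.
diesel generator: 90.0 − 20·log₁₀(27.9/4.4) = 90.0 − 16.04 = 73.96 dB.
conveyor drive: 89.9 − 20·log₁₀(47.0/4.4) = 89.9 − 20.57 = 69.33 dB.
Σ 10^(L/10) = 1.125e+08 → L_total = 10·log₁₀(1.125e+08) = 80.51 dB.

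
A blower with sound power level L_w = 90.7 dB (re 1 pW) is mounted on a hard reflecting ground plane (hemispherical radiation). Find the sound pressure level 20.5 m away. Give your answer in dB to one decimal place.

The power spreads over a hemisphere of area 2π·r², so L_p = L_w − 10·log₁₀(2π·r²).
2π·r² = 2641 m², 10·log₁₀ of that is 34.217 dB.
L_p = 90.7 − 34.217 = 56.48 dB.

56.5 dB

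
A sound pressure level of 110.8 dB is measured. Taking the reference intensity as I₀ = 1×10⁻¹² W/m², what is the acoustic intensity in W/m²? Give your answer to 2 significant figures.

I/I₀ = 10^(110.8/10) = 1.202e+11, so I = 1.202e+11 × 10⁻¹² W/m².

0.12 W/m²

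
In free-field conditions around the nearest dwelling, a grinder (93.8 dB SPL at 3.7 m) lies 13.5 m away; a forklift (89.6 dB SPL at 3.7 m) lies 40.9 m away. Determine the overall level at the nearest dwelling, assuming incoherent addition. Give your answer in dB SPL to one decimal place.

82.7 dB SPL

Apply inverse-square spreading to bring every level to the receiver, then sum 10^(L/10).
grinder: 93.8 − 20·log₁₀(13.5/3.7) = 93.8 − 11.24 = 82.56 dB SPL.
forklift: 89.6 − 20·log₁₀(40.9/3.7) = 89.6 − 20.87 = 68.73 dB SPL.
Σ 10^(L/10) = 1.877e+08 → L_total = 10·log₁₀(1.877e+08) = 82.73 dB SPL.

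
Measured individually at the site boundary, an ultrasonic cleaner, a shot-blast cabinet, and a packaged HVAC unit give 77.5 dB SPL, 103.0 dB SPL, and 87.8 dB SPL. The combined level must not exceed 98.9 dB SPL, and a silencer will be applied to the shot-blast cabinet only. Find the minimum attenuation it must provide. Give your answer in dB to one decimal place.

Fixed contribution from the other sources: Σ 10^(L/10) = 10^(77.5/10) + 10^(87.8/10) = 6.588e+08 (88.19 dB SPL).
To meet 98.9 dB SPL overall, the treated shot-blast cabinet may contribute at most 10^(98.9/10) − 6.588e+08 = 7.104e+09, i.e. 98.51 dB SPL.
So the shot-blast cabinet must be reduced from 103.0 to 98.51 dB SPL: IL = 4.49 dB.

4.5 dB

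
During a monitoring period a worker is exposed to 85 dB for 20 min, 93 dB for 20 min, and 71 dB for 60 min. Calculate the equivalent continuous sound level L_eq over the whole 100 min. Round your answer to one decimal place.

86.7 dB

L_eq = 10·log₁₀[(1/T)·Σ tᵢ·10^(Lᵢ/10)] with T = 100 min.
Σ tᵢ·10^(Lᵢ/10) = 20·10^(85/10) + 20·10^(93/10) + 60·10^(71/10) = 4.699e+10.
L_eq = 10·log₁₀(4.699e+10/100) = 86.72 dB.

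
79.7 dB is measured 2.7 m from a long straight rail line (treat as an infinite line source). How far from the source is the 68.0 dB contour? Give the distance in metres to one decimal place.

39.9 m

For a line source L₁ − L₂ = 10·log₁₀(r₂/r₁), so r₂ = r₁·10^((L₁−L₂)/10).
r₂ = 2.7·10^((79.7−68.0)/10) = 2.7·10^(11.7/10) = 39.94 m.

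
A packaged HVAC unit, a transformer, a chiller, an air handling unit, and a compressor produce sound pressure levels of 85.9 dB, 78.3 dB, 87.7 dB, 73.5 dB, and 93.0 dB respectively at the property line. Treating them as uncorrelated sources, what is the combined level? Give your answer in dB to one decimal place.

94.9 dB

For uncorrelated sources the intensities add, so convert each level to linear form, sum, and take 10·log₁₀ of the total.
Σ 10^(L/10) = 10^(85.9/10) + 10^(78.3/10) + 10^(87.7/10) + 10^(73.5/10) + 10^(93.0/10) = 3.063e+09.
L_total = 10·log₁₀(3.063e+09) = 94.86 dB.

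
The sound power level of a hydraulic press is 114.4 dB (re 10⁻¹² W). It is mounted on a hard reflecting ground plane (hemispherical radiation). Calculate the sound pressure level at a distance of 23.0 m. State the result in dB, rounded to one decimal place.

The power spreads over a hemisphere of area 2π·r², so L_p = L_w − 10·log₁₀(2π·r²).
2π·r² = 3324 m², 10·log₁₀ of that is 35.216 dB.
L_p = 114.4 − 35.216 = 79.18 dB.

79.2 dB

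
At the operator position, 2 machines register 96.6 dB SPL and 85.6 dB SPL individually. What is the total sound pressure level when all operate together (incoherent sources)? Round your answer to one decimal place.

96.9 dB SPL

Incoherent sources combine by intensity addition: L_total = 10·log₁₀(Σ 10^(L_i/10)).
Σ 10^(L/10) = 10^(96.6/10) + 10^(85.6/10) = 4.934e+09.
L_total = 10·log₁₀(4.934e+09) = 96.93 dB SPL.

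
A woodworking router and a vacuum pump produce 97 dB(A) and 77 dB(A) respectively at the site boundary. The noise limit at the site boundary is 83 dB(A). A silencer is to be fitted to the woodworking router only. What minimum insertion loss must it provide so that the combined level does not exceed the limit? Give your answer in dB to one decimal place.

15.3 dB

The untreated sources together contribute 10^(77/10) = 5.012e+07, i.e. 77.00 dB(A).
The limit corresponds to 10^(83/10) = 1.995e+08; subtracting the fixed part leaves 1.494e+08 for the woodworking router, i.e. 81.74 dB(A).
Required insertion loss = 97 − 81.74 = 15.26 dB.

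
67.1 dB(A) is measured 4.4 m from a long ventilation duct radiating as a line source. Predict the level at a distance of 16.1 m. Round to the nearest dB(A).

61 dB(A)

Line-source attenuation: ΔL = 10·log₁₀(r₂/r₁) = 10·log₁₀(16.1/4.4) = 5.634 dB.
L₂ = 67.1 − 10·log₁₀(16.1/4.4) = 67.1 − 5.634 = 61.47 dB(A).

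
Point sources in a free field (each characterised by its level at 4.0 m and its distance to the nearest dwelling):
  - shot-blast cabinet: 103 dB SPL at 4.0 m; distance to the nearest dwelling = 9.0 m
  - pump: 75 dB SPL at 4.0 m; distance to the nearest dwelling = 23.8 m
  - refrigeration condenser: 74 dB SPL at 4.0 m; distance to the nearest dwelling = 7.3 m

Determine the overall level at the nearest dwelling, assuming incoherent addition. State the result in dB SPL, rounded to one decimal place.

96.0 dB SPL

Apply inverse-square spreading to bring every level to the receiver, then sum 10^(L/10).
shot-blast cabinet: 103 − 20·log₁₀(9.0/4.0) = 103 − 7.04 = 95.96 dB SPL.
pump: 75 − 20·log₁₀(23.8/4.0) = 75 − 15.49 = 59.51 dB SPL.
refrigeration condenser: 74 − 20·log₁₀(7.3/4.0) = 74 − 5.23 = 68.77 dB SPL.
Σ 10^(L/10) = 3.950e+09 → L_total = 10·log₁₀(3.950e+09) = 95.97 dB SPL.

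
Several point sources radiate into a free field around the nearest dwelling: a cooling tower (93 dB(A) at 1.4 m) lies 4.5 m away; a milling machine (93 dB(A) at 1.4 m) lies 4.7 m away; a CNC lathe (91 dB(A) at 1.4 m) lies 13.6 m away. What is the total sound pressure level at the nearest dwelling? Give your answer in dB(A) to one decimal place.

Apply inverse-square spreading to bring every level to the receiver, then sum 10^(L/10).
cooling tower: 93 − 20·log₁₀(4.5/1.4) = 93 − 10.14 = 82.86 dB(A).
milling machine: 93 − 20·log₁₀(4.7/1.4) = 93 − 10.52 = 82.48 dB(A).
CNC lathe: 91 − 20·log₁₀(13.6/1.4) = 91 − 19.75 = 71.25 dB(A).
Σ 10^(L/10) = 3.835e+08 → L_total = 10·log₁₀(3.835e+08) = 85.84 dB(A).

85.8 dB(A)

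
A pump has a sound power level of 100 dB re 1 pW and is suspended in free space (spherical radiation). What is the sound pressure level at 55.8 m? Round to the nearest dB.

54 dB

L_p = L_w − 10·log₁₀(4π·r²) with r = 55.8 m.
4π·r² = 3.913e+04 m², 10·log₁₀ of that is 45.925 dB.
L_p = 100 − 45.925 = 54.08 dB.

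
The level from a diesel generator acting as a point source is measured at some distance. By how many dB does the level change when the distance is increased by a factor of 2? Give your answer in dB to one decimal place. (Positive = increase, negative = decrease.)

-6.0 dB

Point-source spreading: ΔL = −20·log₁₀(r₂/r₁).
ΔL = −20·log₁₀(2) = -6.02 dB.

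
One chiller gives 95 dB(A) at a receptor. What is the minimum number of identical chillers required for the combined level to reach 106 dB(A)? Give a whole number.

13

Need L₁ + 10·log₁₀ N ≥ 106, i.e. log₁₀ N ≥ 1.10.
N ≥ 10^(11.0/10) = 12.589, so N = 13.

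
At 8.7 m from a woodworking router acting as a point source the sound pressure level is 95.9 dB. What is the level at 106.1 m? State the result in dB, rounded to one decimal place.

Point-source attenuation: ΔL = 20·log₁₀(r₂/r₁) = 20·log₁₀(106.1/8.7) = 21.724 dB.
L₂ = 95.9 − 20·log₁₀(106.1/8.7) = 95.9 − 21.724 = 74.18 dB.

74.2 dB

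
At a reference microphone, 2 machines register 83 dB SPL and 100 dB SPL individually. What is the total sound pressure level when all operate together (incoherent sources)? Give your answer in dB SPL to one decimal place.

100.1 dB SPL

For uncorrelated sources the intensities add, so convert each level to linear form, sum, and take 10·log₁₀ of the total.
Σ 10^(L/10) = 10^(83/10) + 10^(100/10) = 1.020e+10.
L_total = 10·log₁₀(1.020e+10) = 100.09 dB SPL.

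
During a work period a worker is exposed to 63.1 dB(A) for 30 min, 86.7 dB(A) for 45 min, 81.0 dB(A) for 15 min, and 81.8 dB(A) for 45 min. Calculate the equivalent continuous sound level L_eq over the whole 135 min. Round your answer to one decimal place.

83.4 dB(A)

L_eq = 10·log₁₀[(1/T)·Σ tᵢ·10^(Lᵢ/10)] with T = 135 min.
Σ tᵢ·10^(Lᵢ/10) = 30·10^(63.1/10) + 45·10^(86.7/10) + 15·10^(81.0/10) + 45·10^(81.8/10) = 2.981e+10.
L_eq = 10·log₁₀(2.981e+10/135) = 83.44 dB(A).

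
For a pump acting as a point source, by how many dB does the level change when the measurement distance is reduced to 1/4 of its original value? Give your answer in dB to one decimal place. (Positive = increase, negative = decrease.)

Point-source spreading: ΔL = −20·log₁₀(r₂/r₁).
ΔL = −20·log₁₀(0.25) = +12.04 dB.

+12.0 dB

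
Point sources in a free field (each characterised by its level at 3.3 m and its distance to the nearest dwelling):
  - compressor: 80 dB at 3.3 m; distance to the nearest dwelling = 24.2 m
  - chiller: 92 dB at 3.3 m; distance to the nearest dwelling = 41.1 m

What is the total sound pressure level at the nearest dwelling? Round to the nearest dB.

Propagate each source to the receiver with L = L_ref − 20·log₁₀(r/r_ref), then add intensities.
compressor: 80 − 20·log₁₀(24.2/3.3) = 80 − 17.31 = 62.69 dB.
chiller: 92 − 20·log₁₀(41.1/3.3) = 92 − 21.91 = 70.09 dB.
Σ 10^(L/10) = 1.208e+07 → L_total = 10·log₁₀(1.208e+07) = 70.82 dB.

71 dB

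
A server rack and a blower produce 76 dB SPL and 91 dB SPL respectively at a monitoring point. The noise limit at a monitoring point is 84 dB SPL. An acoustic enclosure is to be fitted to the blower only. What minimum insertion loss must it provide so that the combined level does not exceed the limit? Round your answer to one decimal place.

7.7 dB

Everything except the blower sums to 10^(76/10) = 3.981e+07 in linear terms, 76.00 dB SPL.
To meet 84 dB SPL overall, the treated blower may contribute at most 10^(84/10) − 3.981e+07 = 2.114e+08, i.e. 83.25 dB SPL.
Required insertion loss = 91 − 83.25 = 7.75 dB.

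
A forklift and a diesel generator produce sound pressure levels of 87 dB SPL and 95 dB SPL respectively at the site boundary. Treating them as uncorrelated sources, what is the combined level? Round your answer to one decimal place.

Incoherent sources combine by intensity addition: L_total = 10·log₁₀(Σ 10^(L_i/10)).
Σ 10^(L/10) = 10^(87/10) + 10^(95/10) = 3.663e+09.
L_total = 10·log₁₀(3.663e+09) = 95.64 dB SPL.

95.6 dB SPL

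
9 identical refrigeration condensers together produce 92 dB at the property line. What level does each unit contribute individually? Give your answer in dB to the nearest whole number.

82 dB

For N identical incoherent sources L_total = L₁ + 10·log₁₀ N, so L₁ = 92 − 10·log₁₀(9) = 92 − 9.542.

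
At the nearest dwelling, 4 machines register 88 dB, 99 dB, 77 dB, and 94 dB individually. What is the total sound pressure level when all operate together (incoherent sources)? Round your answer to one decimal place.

Incoherent sources combine by intensity addition: L_total = 10·log₁₀(Σ 10^(L_i/10)).
Σ 10^(L/10) = 10^(88/10) + 10^(99/10) + 10^(77/10) + 10^(94/10) = 1.114e+10.
L_total = 10·log₁₀(1.114e+10) = 100.47 dB.

100.5 dB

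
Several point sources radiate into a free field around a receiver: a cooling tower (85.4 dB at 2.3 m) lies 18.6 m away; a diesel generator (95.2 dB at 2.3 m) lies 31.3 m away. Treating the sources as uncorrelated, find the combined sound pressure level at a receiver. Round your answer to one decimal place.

First find each source's level at the receiver (point-source: −20·log₁₀(r/r_ref)), then combine on an intensity basis.
cooling tower: 85.4 − 20·log₁₀(18.6/2.3) = 85.4 − 18.16 = 67.24 dB.
diesel generator: 95.2 − 20·log₁₀(31.3/2.3) = 95.2 − 22.68 = 72.52 dB.
Σ 10^(L/10) = 2.318e+07 → L_total = 10·log₁₀(2.318e+07) = 73.65 dB.

73.7 dB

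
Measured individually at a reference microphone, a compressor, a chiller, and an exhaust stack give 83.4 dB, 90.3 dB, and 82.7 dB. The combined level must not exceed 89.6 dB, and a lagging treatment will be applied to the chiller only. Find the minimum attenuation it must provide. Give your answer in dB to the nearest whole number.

The untreated sources together contribute 10^(83.4/10) + 10^(82.7/10) = 4.050e+08, i.e. 86.07 dB.
To meet 89.6 dB overall, the treated chiller may contribute at most 10^(89.6/10) − 4.050e+08 = 5.070e+08, i.e. 87.05 dB.
So the chiller must be reduced from 90.3 to 87.05 dB: IL = 3.25 dB.

3 dB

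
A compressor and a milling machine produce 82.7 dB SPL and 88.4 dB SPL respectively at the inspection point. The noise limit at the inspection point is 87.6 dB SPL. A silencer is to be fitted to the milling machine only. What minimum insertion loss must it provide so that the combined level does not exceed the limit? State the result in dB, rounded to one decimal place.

Everything except the milling machine sums to 10^(82.7/10) = 1.862e+08 in linear terms, 82.70 dB SPL.
The limit corresponds to 10^(87.6/10) = 5.754e+08; subtracting the fixed part leaves 3.892e+08 for the milling machine, i.e. 85.90 dB SPL.
So the milling machine must be reduced from 88.4 to 85.90 dB SPL: IL = 2.50 dB.

2.5 dB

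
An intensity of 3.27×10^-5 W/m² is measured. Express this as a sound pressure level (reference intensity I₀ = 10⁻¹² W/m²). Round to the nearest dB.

I/I₀ = 3.27×10^-5/10⁻¹² = 3.27×10^7, and L = 10·log₁₀(I/I₀).
L = 10·(0.5145 + 7) = 75.15 dB.

75 dB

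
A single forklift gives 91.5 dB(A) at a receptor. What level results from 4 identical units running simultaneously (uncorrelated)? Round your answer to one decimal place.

With 4 equal, uncorrelated contributions the intensity is 4× that of one unit, giving a rise of 10·log₁₀ 4.
L_total = 91.5 + 10·log₁₀(4) = 91.5 + 6.021 = 97.52 dB(A).

97.5 dB(A)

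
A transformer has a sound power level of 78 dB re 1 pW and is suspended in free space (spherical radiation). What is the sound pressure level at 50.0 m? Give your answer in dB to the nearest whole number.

33 dB

Free-field spherical radiation: L_p = L_w − 10·log₁₀(4π·r²), r = 50.0 m.
4π·r² = 3.142e+04 m², 10·log₁₀ of that is 44.971 dB.
L_p = 78 − 44.971 = 33.03 dB.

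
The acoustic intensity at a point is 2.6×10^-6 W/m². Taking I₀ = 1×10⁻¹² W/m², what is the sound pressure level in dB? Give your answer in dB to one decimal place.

64.1 dB

L = 10·log₁₀(I/I₀) = 10·log₁₀(2.6×10^-6/10⁻¹²) = 10·log₁₀(2.6×10^6).
L = 10·(0.4150 + 6) = 64.15 dB.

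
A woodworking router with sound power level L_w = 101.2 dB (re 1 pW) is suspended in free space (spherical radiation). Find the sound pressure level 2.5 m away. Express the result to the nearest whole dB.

82 dB

The power spreads over a sphere of area 4π·r², so L_p = L_w − 10·log₁₀(4π·r²).
4π·r² = 78.54 m², 10·log₁₀ of that is 18.951 dB.
L_p = 101.2 − 18.951 = 82.25 dB.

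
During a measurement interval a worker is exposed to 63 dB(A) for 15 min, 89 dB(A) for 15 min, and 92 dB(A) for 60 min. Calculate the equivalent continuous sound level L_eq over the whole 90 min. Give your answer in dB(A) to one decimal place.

Weight each interval's intensity by its duration and average over T = 90 min:
Σ tᵢ·10^(Lᵢ/10) = 15·10^(63/10) + 15·10^(89/10) + 60·10^(92/10) = 1.070e+11.
L_eq = 10·log₁₀(1.070e+11/90) = 90.75 dB(A).

90.8 dB(A)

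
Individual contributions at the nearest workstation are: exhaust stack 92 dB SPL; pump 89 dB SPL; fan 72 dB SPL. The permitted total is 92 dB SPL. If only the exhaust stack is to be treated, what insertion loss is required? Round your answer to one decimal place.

Everything except the exhaust stack sums to 10^(89/10) + 10^(72/10) = 8.102e+08 in linear terms, 89.09 dB SPL.
The limit corresponds to 10^(92/10) = 1.585e+09; subtracting the fixed part leaves 7.747e+08 for the exhaust stack, i.e. 88.89 dB SPL.
Required insertion loss = 92 − 88.89 = 3.11 dB.

3.1 dB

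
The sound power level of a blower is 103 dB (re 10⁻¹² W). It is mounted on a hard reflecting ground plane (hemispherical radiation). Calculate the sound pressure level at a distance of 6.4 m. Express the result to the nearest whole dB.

L_p = L_w − 10·log₁₀(2π·r²) with r = 6.4 m.
2π·r² = 257.4 m², 10·log₁₀ of that is 24.105 dB.
L_p = 103 − 24.105 = 78.89 dB.

79 dB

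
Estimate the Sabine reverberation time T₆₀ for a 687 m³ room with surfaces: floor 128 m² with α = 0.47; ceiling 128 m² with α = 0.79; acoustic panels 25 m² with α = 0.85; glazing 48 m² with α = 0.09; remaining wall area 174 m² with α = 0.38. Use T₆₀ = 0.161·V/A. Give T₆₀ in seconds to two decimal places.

0.44 s

A = Σ Sᵢαᵢ = 128·0.47 + 128·0.79 + 25·0.85 + 48·0.09 + 174·0.38 = 252.97 m².
T₆₀ = 0.161·V/A = 0.161·687/252.97 = 0.437 s.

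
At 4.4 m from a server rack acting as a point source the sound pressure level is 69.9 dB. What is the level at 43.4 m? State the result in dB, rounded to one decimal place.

Point-source attenuation: ΔL = 20·log₁₀(r₂/r₁) = 20·log₁₀(43.4/4.4) = 19.881 dB.
L₂ = 69.9 − 20·log₁₀(43.4/4.4) = 69.9 − 19.881 = 50.02 dB.

50.0 dB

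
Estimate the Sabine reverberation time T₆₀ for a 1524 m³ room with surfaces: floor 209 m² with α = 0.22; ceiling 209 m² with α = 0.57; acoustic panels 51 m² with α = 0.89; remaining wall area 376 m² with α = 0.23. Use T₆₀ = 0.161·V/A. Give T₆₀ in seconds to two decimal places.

0.83 s

Summing Sᵢαᵢ: 209·0.22 + 209·0.57 + 51·0.89 + 376·0.23 = 296.98 m².
T₆₀ = 0.161 × 1524 / 296.98 = 0.826 s.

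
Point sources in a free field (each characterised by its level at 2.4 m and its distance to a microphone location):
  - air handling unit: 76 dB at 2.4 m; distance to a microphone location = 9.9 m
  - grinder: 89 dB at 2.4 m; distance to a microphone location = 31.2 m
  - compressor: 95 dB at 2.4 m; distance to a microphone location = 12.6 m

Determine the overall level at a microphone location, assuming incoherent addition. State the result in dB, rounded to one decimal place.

Propagate each source to the receiver with L = L_ref − 20·log₁₀(r/r_ref), then add intensities.
air handling unit: 76 − 20·log₁₀(9.9/2.4) = 76 − 12.31 = 63.69 dB.
grinder: 89 − 20·log₁₀(31.2/2.4) = 89 − 22.28 = 66.72 dB.
compressor: 95 − 20·log₁₀(12.6/2.4) = 95 − 14.40 = 80.60 dB.
Σ 10^(L/10) = 1.218e+08 → L_total = 10·log₁₀(1.218e+08) = 80.86 dB.

80.9 dB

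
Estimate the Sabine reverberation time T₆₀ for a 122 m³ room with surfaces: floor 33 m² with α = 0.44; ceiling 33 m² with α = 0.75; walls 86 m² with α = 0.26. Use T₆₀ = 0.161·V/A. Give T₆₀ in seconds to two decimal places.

0.32 s

Total absorption A = 33·0.44 + 33·0.75 + 86·0.26 = 61.63 m² sabins.
T₆₀ = 0.161 × 122 / 61.63 = 0.319 s.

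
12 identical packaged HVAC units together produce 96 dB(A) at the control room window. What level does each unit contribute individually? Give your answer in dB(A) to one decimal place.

85.2 dB(A)

For N identical incoherent sources L_total = L₁ + 10·log₁₀ N, so L₁ = 96 − 10·log₁₀(12) = 96 − 10.792.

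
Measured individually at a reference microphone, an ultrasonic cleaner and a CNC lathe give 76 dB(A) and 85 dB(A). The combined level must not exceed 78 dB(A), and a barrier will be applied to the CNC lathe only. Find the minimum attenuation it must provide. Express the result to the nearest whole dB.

11 dB

Everything except the CNC lathe sums to 10^(76/10) = 3.981e+07 in linear terms, 76.00 dB(A).
To meet 78 dB(A) overall, the treated CNC lathe may contribute at most 10^(78/10) − 3.981e+07 = 2.329e+07, i.e. 73.67 dB(A).
So the CNC lathe must be reduced from 85 to 73.67 dB(A): IL = 11.33 dB.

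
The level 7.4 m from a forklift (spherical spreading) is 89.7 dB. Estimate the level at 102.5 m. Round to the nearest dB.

Spherical spreading from a point source gives a 20·log₁₀(r₂/r₁) drop.
L₂ = 89.7 − 20·log₁₀(102.5/7.4) = 89.7 − 22.830 = 66.87 dB.

67 dB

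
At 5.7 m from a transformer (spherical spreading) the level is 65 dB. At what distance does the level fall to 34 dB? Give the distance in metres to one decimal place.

For a point source L₁ − L₂ = 20·log₁₀(r₂/r₁), so r₂ = r₁·10^((L₁−L₂)/20).
r₂ = 5.7·10^((65−34)/20) = 5.7·10^(31.0/20) = 202.24 m.

202.2 m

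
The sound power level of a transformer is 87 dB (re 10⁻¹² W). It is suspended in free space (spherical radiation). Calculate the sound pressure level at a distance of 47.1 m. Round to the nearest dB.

43 dB

The power spreads over a sphere of area 4π·r², so L_p = L_w − 10·log₁₀(4π·r²).
4π·r² = 2.788e+04 m², 10·log₁₀ of that is 44.453 dB.
L_p = 87 − 44.453 = 42.55 dB.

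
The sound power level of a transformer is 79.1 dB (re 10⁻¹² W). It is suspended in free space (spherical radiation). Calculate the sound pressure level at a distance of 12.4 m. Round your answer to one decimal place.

Free-field spherical radiation: L_p = L_w − 10·log₁₀(4π·r²), r = 12.4 m.
4π·r² = 1932 m², 10·log₁₀ of that is 32.861 dB.
L_p = 79.1 − 32.861 = 46.24 dB.

46.2 dB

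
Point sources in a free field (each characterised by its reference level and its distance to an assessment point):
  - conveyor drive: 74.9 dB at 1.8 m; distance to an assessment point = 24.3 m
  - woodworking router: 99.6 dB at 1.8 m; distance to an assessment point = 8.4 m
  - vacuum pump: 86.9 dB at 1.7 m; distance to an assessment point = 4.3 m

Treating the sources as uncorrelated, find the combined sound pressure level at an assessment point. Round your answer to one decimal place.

First find each source's level at the receiver (point-source: −20·log₁₀(r/r_ref)), then combine on an intensity basis.
conveyor drive: 74.9 − 20·log₁₀(24.3/1.8) = 74.9 − 22.61 = 52.29 dB.
woodworking router: 99.6 − 20·log₁₀(8.4/1.8) = 99.6 − 13.38 = 86.22 dB.
vacuum pump: 86.9 − 20·log₁₀(4.3/1.7) = 86.9 − 8.06 = 78.84 dB.
Σ 10^(L/10) = 4.955e+08 → L_total = 10·log₁₀(4.955e+08) = 86.95 dB.

87.0 dB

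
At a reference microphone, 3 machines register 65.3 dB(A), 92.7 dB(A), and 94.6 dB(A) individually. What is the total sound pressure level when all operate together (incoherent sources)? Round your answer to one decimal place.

Incoherent sources combine by intensity addition: L_total = 10·log₁₀(Σ 10^(L_i/10)).
Σ 10^(L/10) = 10^(65.3/10) + 10^(92.7/10) + 10^(94.6/10) = 4.750e+09.
L_total = 10·log₁₀(4.750e+09) = 96.77 dB(A).

96.8 dB(A)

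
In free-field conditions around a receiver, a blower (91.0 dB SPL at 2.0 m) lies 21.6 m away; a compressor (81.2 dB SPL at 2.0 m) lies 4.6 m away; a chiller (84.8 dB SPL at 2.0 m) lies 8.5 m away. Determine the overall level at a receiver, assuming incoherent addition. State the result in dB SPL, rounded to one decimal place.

First find each source's level at the receiver (point-source: −20·log₁₀(r/r_ref)), then combine on an intensity basis.
blower: 91.0 − 20·log₁₀(21.6/2.0) = 91.0 − 20.67 = 70.33 dB SPL.
compressor: 81.2 − 20·log₁₀(4.6/2.0) = 81.2 − 7.23 = 73.97 dB SPL.
chiller: 84.8 − 20·log₁₀(8.5/2.0) = 84.8 − 12.57 = 72.23 dB SPL.
Σ 10^(L/10) = 5.243e+07 → L_total = 10·log₁₀(5.243e+07) = 77.20 dB SPL.

77.2 dB SPL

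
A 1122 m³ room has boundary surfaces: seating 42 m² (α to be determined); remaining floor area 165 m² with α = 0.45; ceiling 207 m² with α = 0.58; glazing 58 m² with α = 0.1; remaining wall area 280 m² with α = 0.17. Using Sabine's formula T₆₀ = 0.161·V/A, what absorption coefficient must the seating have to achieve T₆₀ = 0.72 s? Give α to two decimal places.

From T₆₀ = 0.161·V/A, the target T₆₀ = 0.72 s needs A = 0.161·1122/0.72 = 250.89 m².
Absorption from the other surfaces = 165·0.45 + 207·0.58 + 58·0.1 + 280·0.17 = 247.71 m², so the seating must supply 3.18 m² over 42 m².
α = 3.18/42 = 0.076.

0.08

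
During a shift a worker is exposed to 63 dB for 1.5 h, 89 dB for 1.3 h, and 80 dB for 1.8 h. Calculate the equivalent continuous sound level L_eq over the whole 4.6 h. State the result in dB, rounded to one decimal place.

84.2 dB

L_eq = 10·log₁₀[(1/T)·Σ tᵢ·10^(Lᵢ/10)] with T = 4.6 h.
Σ tᵢ·10^(Lᵢ/10) = 1.5·10^(63/10) + 1.3·10^(89/10) + 1.8·10^(80/10) = 1.216e+09.
L_eq = 10·log₁₀(1.216e+09/4.6) = 84.22 dB.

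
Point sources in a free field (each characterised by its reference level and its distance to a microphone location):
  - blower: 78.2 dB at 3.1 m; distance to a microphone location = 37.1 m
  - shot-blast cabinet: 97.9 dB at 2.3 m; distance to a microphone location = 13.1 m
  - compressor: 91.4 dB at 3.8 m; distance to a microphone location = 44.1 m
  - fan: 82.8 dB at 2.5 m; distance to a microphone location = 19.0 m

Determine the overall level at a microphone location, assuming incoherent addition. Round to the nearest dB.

83 dB

First find each source's level at the receiver (point-source: −20·log₁₀(r/r_ref)), then combine on an intensity basis.
blower: 78.2 − 20·log₁₀(37.1/3.1) = 78.2 − 21.56 = 56.64 dB.
shot-blast cabinet: 97.9 − 20·log₁₀(13.1/2.3) = 97.9 − 15.11 = 82.79 dB.
compressor: 91.4 − 20·log₁₀(44.1/3.8) = 91.4 − 21.29 = 70.11 dB.
fan: 82.8 − 20·log₁₀(19.0/2.5) = 82.8 − 17.62 = 65.18 dB.
Σ 10^(L/10) = 2.041e+08 → L_total = 10·log₁₀(2.041e+08) = 83.10 dB.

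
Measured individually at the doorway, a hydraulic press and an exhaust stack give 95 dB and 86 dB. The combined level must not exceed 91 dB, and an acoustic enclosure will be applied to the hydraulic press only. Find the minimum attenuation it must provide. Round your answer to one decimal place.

5.7 dB

The untreated sources together contribute 10^(86/10) = 3.981e+08, i.e. 86.00 dB.
The limit corresponds to 10^(91/10) = 1.259e+09; subtracting the fixed part leaves 8.608e+08 for the hydraulic press, i.e. 89.35 dB.
Required insertion loss = 95 − 89.35 = 5.65 dB.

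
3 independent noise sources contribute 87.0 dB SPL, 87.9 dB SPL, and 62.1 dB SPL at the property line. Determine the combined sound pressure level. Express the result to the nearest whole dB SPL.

90 dB SPL

Incoherent sources combine by intensity addition: L_total = 10·log₁₀(Σ 10^(L_i/10)).
Σ 10^(L/10) = 10^(87.0/10) + 10^(87.9/10) + 10^(62.1/10) = 1.119e+09.
L_total = 10·log₁₀(1.119e+09) = 90.49 dB SPL.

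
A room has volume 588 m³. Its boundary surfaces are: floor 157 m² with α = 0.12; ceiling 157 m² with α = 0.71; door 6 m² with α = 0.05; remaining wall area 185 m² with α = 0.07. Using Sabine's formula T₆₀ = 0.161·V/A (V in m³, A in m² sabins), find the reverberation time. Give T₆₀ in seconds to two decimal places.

A = Σ Sᵢαᵢ = 157·0.12 + 157·0.71 + 6·0.05 + 185·0.07 = 143.56 m².
T₆₀ = 0.161·V/A = 0.161·588/143.56 = 0.659 s.

0.66 s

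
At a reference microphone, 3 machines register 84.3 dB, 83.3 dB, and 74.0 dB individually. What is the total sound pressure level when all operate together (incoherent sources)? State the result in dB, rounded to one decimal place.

87.1 dB

Incoherent sources combine by intensity addition: L_total = 10·log₁₀(Σ 10^(L_i/10)).
Σ 10^(L/10) = 10^(84.3/10) + 10^(83.3/10) + 10^(74.0/10) = 5.081e+08.
L_total = 10·log₁₀(5.081e+08) = 87.06 dB.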